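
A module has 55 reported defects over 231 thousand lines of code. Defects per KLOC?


Defect density = defects / KLOC
Defect density = 55 / 231
Defect density = 0.238 defects/KLOC

0.238 defects/KLOC


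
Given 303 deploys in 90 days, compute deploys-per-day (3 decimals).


Formula: deployments per day = releases / days
= 303 / 90
= 3.367 deploys/day
(equivalently, 23.57 deploys/week)

3.367 deploys/day


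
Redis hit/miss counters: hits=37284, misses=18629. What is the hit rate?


Formula: hit rate = hits / (hits + misses) * 100
hit rate = 37284 / (37284 + 18629) * 100
hit rate = 37284 / 55913 * 100
hit rate = 66.68%

66.68%


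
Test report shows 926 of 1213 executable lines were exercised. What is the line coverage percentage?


Coverage = covered / total * 100
Coverage = 926 / 1213 * 100
Coverage = 76.34%

76.34%


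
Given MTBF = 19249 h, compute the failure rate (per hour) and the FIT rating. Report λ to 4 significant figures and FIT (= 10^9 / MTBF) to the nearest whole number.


Formula: λ = 1 / MTBF; FIT = λ × 1e9 = 1e9 / MTBF
λ = 1 / 19249 ≈ 5.195e-05 failures/hour
FIT = 1e9 / 19249 ≈ 51951 failures per 1e9 hours (nearest whole number)

λ = 5.195e-05 /h, FIT = 51951


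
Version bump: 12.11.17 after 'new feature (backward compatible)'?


Current: 12.11.17
Change category: 'new feature (backward compatible)' → minor bump
SemVer rule: minor bump → increment MINOR, reset PATCH to 0 (MAJOR unchanged)
New: 12.12.0

12.12.0


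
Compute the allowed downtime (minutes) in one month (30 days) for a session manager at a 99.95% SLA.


Formula: allowed downtime = period * (100 - SLA) / 100
Period (month (30 days)) = 43200 minutes
Unavailability fraction = (100 - 99.95) / 100
Allowed downtime = 43200 * (100 - 99.95) / 100
Allowed downtime = 21.6 minutes

21.6 minutes


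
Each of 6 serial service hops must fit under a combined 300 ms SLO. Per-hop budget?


Formula: per_stage = total_budget / stages
per_stage = 300 / 6
per_stage = 50.0 ms

50.0 ms


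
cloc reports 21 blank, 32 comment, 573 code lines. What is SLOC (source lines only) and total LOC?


Total LOC = blank + comment + code
Total LOC = 21 + 32 + 573 = 626
SLOC (source only) = code = 573

Total LOC: 626, SLOC: 573


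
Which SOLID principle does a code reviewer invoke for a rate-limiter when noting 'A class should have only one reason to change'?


This describes the Single Responsibility Principle (SRP)

Single Responsibility Principle (SRP)


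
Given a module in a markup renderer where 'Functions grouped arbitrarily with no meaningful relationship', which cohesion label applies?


Reasoning: Worst: random grouping
Type: Coincidental cohesion

Coincidental cohesion


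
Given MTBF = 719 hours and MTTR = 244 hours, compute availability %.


Availability = MTBF / (MTBF + MTTR)
Availability = 719 / (719 + 244)
Availability = 719 / 963
Availability = 74.6625%

74.6625%


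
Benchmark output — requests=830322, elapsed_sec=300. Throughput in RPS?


Formula: throughput = requests / seconds
throughput = 830322 / 300
throughput = 2767.74 requests/second

2767.74 requests/second


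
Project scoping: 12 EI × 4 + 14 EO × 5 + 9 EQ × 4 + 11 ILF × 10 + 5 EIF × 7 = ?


UFP = EI*4 + EO*5 + EQ*4 + ILF*10 + EIF*7
UFP = 12*4 + 14*5 + 9*4 + 11*10 + 5*7
UFP = 48 + 70 + 36 + 110 + 35
UFP = 299

299


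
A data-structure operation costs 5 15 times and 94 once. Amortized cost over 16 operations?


Formula: Amortized cost = Total cost / Operations
Total cost = (15 * 5) + (1 * 94)
Total cost = 75 + 94 = 169
Amortized = 169 / 16 = 10.5625

10.5625


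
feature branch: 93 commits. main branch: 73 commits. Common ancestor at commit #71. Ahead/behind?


Common ancestor: commit #71
feature commits after divergence: 93 - 71 = 22
main commits after divergence: 73 - 71 = 2
feature is 22 commits ahead of main
main is 2 commits ahead of feature

feature ahead: 22, main ahead: 2


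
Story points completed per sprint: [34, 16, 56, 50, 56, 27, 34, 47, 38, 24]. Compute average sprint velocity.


Formula: Avg velocity = Total points / Number of sprints
Points: [34, 16, 56, 50, 56, 27, 34, 47, 38, 24]
Sum = 34 + 16 + 56 + 50 + 56 + 27 + 34 + 47 + 38 + 24 = 382
Avg velocity = 382 / 10 = 38.2 points/sprint

38.2 points/sprint


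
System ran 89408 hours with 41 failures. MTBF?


Formula: MTBF = Total operating time / Number of failures
MTBF = 89408 / 41
MTBF = 2180.68 hours

2180.68 hours


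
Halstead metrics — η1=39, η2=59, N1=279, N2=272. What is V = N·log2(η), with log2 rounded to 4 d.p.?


Formula: V = N * log2(η), where N = N1 + N2 and η = η1 + η2
η = 39 + 59 = 98
N = 279 + 272 = 551
log2(98) ≈ 6.6147
V = 551 * 6.6147 = 3644.70

3644.70


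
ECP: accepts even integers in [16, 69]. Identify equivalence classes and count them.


Constraint: even integers in [16, 69]
Class 1: x < 16 — out-of-range invalid
Class 2: x in [16,69] but odd — wrong type invalid
Class 3: x in [16,69] and even — valid
Class 4: x > 69 — out-of-range invalid
Total equivalence classes: 4

4 equivalence classes


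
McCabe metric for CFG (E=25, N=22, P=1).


Formula: V(G) = E - N + 2P
V(G) = 25 - 22 + 2*1
V(G) = 3 + 2
V(G) = 5

5


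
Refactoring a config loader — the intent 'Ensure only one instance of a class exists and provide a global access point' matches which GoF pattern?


This matches the Singleton pattern

Singleton


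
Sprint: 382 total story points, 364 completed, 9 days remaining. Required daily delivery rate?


Formula: Required rate = Remaining points / Days left
Remaining = 382 - 364 = 18 points
Required rate = 18 / 9 = 2.0 points/day

2.0 points/day


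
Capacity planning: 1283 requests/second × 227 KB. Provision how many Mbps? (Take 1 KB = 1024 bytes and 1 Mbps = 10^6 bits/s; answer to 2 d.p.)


Formula: Mbps = payload_bytes * RPS * 8 / 1e6
Payload per request = 227 KB = 227 * 1024 = 232448 bytes
Total bytes/sec = 232448 * 1283 = 298230784
Total bits/sec = 298230784 * 8 = 2385846272
Mbps = 2385846272 / 1e6 = 2385.85

2385.85 Mbps


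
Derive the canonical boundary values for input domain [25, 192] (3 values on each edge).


Range: [25, 192]
Boundaries: just below min, min, min+1, max-1, max, just above max
Values: [24, 25, 26, 191, 192, 193]

[24, 25, 26, 191, 192, 193]


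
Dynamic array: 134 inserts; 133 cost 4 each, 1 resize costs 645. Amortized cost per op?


Formula: Amortized cost = Total cost / Operations
Total cost = (133 * 4) + (1 * 645)
Total cost = 532 + 645 = 1177
Amortized = 1177 / 134 = 8.7836

8.7836


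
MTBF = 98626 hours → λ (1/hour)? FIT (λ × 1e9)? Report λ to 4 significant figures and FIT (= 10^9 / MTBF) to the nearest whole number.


Formula: λ = 1 / MTBF; FIT = λ × 1e9 = 1e9 / MTBF
λ = 1 / 98626 ≈ 1.014e-05 failures/hour
FIT = 1e9 / 98626 ≈ 10139 failures per 1e9 hours (nearest whole number)

λ = 1.014e-05 /h, FIT = 10139


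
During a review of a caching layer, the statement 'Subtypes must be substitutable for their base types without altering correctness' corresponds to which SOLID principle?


This describes the Liskov Substitution Principle (LSP)

Liskov Substitution Principle (LSP)


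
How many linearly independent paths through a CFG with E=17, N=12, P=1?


Formula: V(G) = E - N + 2P
V(G) = 17 - 12 + 2*1
V(G) = 5 + 2
V(G) = 7

7


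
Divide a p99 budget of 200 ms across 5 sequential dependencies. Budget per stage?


Formula: per_stage = total_budget / stages
per_stage = 200 / 5
per_stage = 40.0 ms

40.0 ms


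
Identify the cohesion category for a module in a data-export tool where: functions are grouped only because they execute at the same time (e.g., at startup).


Reasoning: Related by timing only
Type: Temporal cohesion

Temporal cohesion


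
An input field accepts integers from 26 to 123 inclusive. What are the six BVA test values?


Range: [26, 123]
Boundaries: just below min, min, min+1, max-1, max, just above max
Values: [25, 26, 27, 122, 123, 124]

[25, 26, 27, 122, 123, 124]


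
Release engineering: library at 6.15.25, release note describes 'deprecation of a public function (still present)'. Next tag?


Current: 6.15.25
Change category: 'deprecation of a public function (still present)' → minor bump
SemVer rule: minor bump → increment MINOR, reset PATCH to 0 (MAJOR unchanged)
New: 6.16.0

6.16.0


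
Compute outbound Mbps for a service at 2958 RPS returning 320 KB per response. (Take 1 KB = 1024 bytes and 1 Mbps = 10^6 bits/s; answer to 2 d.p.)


Formula: Mbps = payload_bytes * RPS * 8 / 1e6
Payload per request = 320 KB = 320 * 1024 = 327680 bytes
Total bytes/sec = 327680 * 2958 = 969277440
Total bits/sec = 969277440 * 8 = 7754219520
Mbps = 7754219520 / 1e6 = 7754.22

7754.22 Mbps


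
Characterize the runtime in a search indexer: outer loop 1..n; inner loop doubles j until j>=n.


Reasoning: linear outer times logarithmic inner
Complexity: O(n log n)

O(n log n)


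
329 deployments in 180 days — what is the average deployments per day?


Formula: deployments per day = releases / days
= 329 / 180
= 1.828 deploys/day
(equivalently, 12.79 deploys/week)

1.828 deploys/day


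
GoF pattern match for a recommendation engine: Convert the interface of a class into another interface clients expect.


This matches the Adapter pattern

Adapter


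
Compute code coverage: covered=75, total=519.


Coverage = covered / total * 100
Coverage = 75 / 519 * 100
Coverage = 14.45%

14.45%


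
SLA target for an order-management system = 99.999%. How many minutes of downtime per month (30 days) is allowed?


Formula: allowed downtime = period * (100 - SLA) / 100
Period (month (30 days)) = 43200 minutes
Unavailability fraction = (100 - 99.999) / 100
Allowed downtime = 43200 * (100 - 99.999) / 100
Allowed downtime = 0.432 minutes

0.432 minutes


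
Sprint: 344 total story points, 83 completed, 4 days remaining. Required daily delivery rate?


Formula: Required rate = Remaining points / Days left
Remaining = 344 - 83 = 261 points
Required rate = 261 / 4 = 65.25 points/day

65.25 points/day


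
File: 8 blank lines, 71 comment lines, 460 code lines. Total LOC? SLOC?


Total LOC = blank + comment + code
Total LOC = 8 + 71 + 460 = 539
SLOC (source only) = code = 460

Total LOC: 539, SLOC: 460


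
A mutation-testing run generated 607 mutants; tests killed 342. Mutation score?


Mutation score = killed / total * 100
Mutation score = 342 / 607 * 100
Mutation score = 56.34%

56.34%


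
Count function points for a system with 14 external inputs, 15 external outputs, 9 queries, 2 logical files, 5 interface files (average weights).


UFP = EI*4 + EO*5 + EQ*4 + ILF*10 + EIF*7
UFP = 14*4 + 15*5 + 9*4 + 2*10 + 5*7
UFP = 56 + 75 + 36 + 20 + 35
UFP = 222

222


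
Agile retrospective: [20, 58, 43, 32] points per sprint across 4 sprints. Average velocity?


Formula: Avg velocity = Total points / Number of sprints
Points: [20, 58, 43, 32]
Sum = 20 + 58 + 43 + 32 = 153
Avg velocity = 153 / 4 = 38.25 points/sprint

38.25 points/sprint


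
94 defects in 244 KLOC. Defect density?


Defect density = defects / KLOC
Defect density = 94 / 244
Defect density = 0.385 defects/KLOC

0.385 defects/KLOC


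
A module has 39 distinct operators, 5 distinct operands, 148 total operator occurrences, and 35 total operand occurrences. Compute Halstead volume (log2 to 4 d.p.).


Formula: V = N * log2(η), where N = N1 + N2 and η = η1 + η2
η = 39 + 5 = 44
N = 148 + 35 = 183
log2(44) ≈ 5.4594
V = 183 * 5.4594 = 999.07

999.07


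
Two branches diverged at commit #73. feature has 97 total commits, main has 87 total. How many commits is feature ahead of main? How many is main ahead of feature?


Common ancestor: commit #73
feature commits after divergence: 97 - 73 = 24
main commits after divergence: 87 - 73 = 14
feature is 24 commits ahead of main
main is 14 commits ahead of feature

feature ahead: 24, main ahead: 14


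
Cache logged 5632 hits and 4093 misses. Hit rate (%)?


Formula: hit rate = hits / (hits + misses) * 100
hit rate = 5632 / (5632 + 4093) * 100
hit rate = 5632 / 9725 * 100
hit rate = 57.91%

57.91%


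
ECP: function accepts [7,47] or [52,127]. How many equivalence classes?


Valid ranges: [7,47] and [52,127]
Class 1: x < 7 — invalid
Class 2: 7 ≤ x ≤ 47 — valid
Class 3: 47 < x < 52 — invalid (gap between ranges)
Class 4: 52 ≤ x ≤ 127 — valid
Class 5: x > 127 — invalid
Total equivalence classes: 5

5 equivalence classes


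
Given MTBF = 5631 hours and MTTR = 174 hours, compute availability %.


Availability = MTBF / (MTBF + MTTR)
Availability = 5631 / (5631 + 174)
Availability = 5631 / 5805
Availability = 97.0026%

97.0026%


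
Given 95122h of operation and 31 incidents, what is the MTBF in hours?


Formula: MTBF = Total operating time / Number of failures
MTBF = 95122 / 31
MTBF = 3068.45 hours

3068.45 hours


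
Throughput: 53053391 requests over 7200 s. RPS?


Formula: throughput = requests / seconds
throughput = 53053391 / 7200
throughput = 7368.53 requests/second

7368.53 requests/second


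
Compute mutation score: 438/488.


Mutation score = killed / total * 100
Mutation score = 438 / 488 * 100
Mutation score = 89.75%

89.75%


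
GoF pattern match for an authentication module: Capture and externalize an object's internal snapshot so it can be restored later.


This matches the Memento pattern

Memento


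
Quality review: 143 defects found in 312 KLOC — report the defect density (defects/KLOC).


Defect density = defects / KLOC
Defect density = 143 / 312
Defect density = 0.458 defects/KLOC

0.458 defects/KLOC


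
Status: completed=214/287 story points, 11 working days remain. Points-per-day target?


Formula: Required rate = Remaining points / Days left
Remaining = 287 - 214 = 73 points
Required rate = 73 / 11 = 6.64 points/day

6.64 points/day


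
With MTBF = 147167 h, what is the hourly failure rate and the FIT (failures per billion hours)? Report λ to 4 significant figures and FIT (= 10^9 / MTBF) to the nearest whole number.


Formula: λ = 1 / MTBF; FIT = λ × 1e9 = 1e9 / MTBF
λ = 1 / 147167 ≈ 6.795e-06 failures/hour
FIT = 1e9 / 147167 ≈ 6795 failures per 1e9 hours (nearest whole number)

λ = 6.795e-06 /h, FIT = 6795


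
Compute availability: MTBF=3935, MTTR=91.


Availability = MTBF / (MTBF + MTTR)
Availability = 3935 / (3935 + 91)
Availability = 3935 / 4026
Availability = 97.7397%

97.7397%


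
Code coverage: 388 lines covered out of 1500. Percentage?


Coverage = covered / total * 100
Coverage = 388 / 1500 * 100
Coverage = 25.87%

25.87%


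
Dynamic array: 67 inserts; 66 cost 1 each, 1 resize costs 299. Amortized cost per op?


Formula: Amortized cost = Total cost / Operations
Total cost = (66 * 1) + (1 * 299)
Total cost = 66 + 299 = 365
Amortized = 365 / 67 = 5.4478

5.4478


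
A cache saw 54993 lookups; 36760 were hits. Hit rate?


Formula: hit rate = hits / (hits + misses) * 100
hit rate = 36760 / (36760 + 18233) * 100
hit rate = 36760 / 54993 * 100
hit rate = 66.84%

66.84%


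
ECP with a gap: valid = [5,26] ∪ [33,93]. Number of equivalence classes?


Valid ranges: [5,26] and [33,93]
Class 1: x < 5 — invalid
Class 2: 5 ≤ x ≤ 26 — valid
Class 3: 26 < x < 33 — invalid (gap between ranges)
Class 4: 33 ≤ x ≤ 93 — valid
Class 5: x > 93 — invalid
Total equivalence classes: 5

5 equivalence classes


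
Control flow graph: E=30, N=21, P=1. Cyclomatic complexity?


Formula: V(G) = E - N + 2P
V(G) = 30 - 21 + 2*1
V(G) = 9 + 2
V(G) = 11

11


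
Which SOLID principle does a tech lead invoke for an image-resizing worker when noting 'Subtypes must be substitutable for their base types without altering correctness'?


This describes the Liskov Substitution Principle (LSP)

Liskov Substitution Principle (LSP)


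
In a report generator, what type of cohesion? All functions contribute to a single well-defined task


Reasoning: Best: single purpose
Type: Functional cohesion

Functional cohesion


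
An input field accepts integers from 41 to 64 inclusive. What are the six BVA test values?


Range: [41, 64]
Boundaries: just below min, min, min+1, max-1, max, just above max
Values: [40, 41, 42, 63, 64, 65]

[40, 41, 42, 63, 64, 65]


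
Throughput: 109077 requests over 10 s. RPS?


Formula: throughput = requests / seconds
throughput = 109077 / 10
throughput = 10907.7 requests/second

10907.7 requests/second


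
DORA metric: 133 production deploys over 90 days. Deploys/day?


Formula: deployments per day = releases / days
= 133 / 90
= 1.478 deploys/day
(equivalently, 10.34 deploys/week)

1.478 deploys/day


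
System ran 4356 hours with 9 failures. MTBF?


Formula: MTBF = Total operating time / Number of failures
MTBF = 4356 / 9
MTBF = 484.0 hours

484.0 hours


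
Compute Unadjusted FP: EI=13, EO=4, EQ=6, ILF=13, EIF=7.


UFP = EI*4 + EO*5 + EQ*4 + ILF*10 + EIF*7
UFP = 13*4 + 4*5 + 6*4 + 13*10 + 7*7
UFP = 52 + 20 + 24 + 130 + 49
UFP = 275

275


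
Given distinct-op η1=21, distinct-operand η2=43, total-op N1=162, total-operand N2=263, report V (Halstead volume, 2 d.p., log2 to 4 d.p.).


Formula: V = N * log2(η), where N = N1 + N2 and η = η1 + η2
η = 21 + 43 = 64
N = 162 + 263 = 425
log2(64) ≈ 6.0000
V = 425 * 6.0000 = 2550.00

2550.00


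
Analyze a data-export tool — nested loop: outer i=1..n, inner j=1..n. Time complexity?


Reasoning: n iterations times n iterations
Complexity: O(n^2)

O(n^2)


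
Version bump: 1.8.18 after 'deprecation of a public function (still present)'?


Current: 1.8.18
Change category: 'deprecation of a public function (still present)' → minor bump
SemVer rule: minor bump → increment MINOR, reset PATCH to 0 (MAJOR unchanged)
New: 1.9.0

1.9.0


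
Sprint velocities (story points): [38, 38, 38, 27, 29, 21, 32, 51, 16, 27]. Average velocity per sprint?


Formula: Avg velocity = Total points / Number of sprints
Points: [38, 38, 38, 27, 29, 21, 32, 51, 16, 27]
Sum = 38 + 38 + 38 + 27 + 29 + 21 + 32 + 51 + 16 + 27 = 317
Avg velocity = 317 / 10 = 31.7 points/sprint

31.7 points/sprint


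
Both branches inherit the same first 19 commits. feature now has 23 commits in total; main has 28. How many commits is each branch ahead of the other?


Common ancestor: commit #19
feature commits after divergence: 23 - 19 = 4
main commits after divergence: 28 - 19 = 9
feature is 4 commits ahead of main
main is 9 commits ahead of feature

feature ahead: 4, main ahead: 9


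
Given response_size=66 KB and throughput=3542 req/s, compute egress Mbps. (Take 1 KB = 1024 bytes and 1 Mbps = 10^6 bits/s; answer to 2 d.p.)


Formula: Mbps = payload_bytes * RPS * 8 / 1e6
Payload per request = 66 KB = 66 * 1024 = 67584 bytes
Total bytes/sec = 67584 * 3542 = 239382528
Total bits/sec = 239382528 * 8 = 1915060224
Mbps = 1915060224 / 1e6 = 1915.06

1915.06 Mbps


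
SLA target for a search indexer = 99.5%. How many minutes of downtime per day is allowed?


Formula: allowed downtime = period * (100 - SLA) / 100
Period (day) = 1440 minutes
Unavailability fraction = (100 - 99.5) / 100
Allowed downtime = 1440 * (100 - 99.5) / 100
Allowed downtime = 7.2 minutes

7.2 minutes


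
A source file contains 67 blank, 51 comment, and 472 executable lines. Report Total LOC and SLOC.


Total LOC = blank + comment + code
Total LOC = 67 + 51 + 472 = 590
SLOC (source only) = code = 472

Total LOC: 590, SLOC: 472


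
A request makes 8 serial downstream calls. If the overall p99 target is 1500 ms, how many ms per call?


Formula: per_stage = total_budget / stages
per_stage = 1500 / 8
per_stage = 187.5 ms

187.5 ms


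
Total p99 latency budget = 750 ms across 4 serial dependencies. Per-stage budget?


Formula: per_stage = total_budget / stages
per_stage = 750 / 4
per_stage = 187.5 ms

187.5 ms


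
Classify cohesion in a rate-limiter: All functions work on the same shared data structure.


Reasoning: Functions share data
Type: Communicational cohesion

Communicational cohesion


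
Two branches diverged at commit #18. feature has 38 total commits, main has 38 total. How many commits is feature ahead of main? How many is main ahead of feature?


Common ancestor: commit #18
feature commits after divergence: 38 - 18 = 20
main commits after divergence: 38 - 18 = 20
feature is 20 commits ahead of main
main is 20 commits ahead of feature

feature ahead: 20, main ahead: 20


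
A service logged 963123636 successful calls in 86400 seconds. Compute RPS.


Formula: throughput = requests / seconds
throughput = 963123636 / 86400
throughput = 11147.26 requests/second

11147.26 requests/second


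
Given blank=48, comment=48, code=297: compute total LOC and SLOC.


Total LOC = blank + comment + code
Total LOC = 48 + 48 + 297 = 393
SLOC (source only) = code = 297

Total LOC: 393, SLOC: 297


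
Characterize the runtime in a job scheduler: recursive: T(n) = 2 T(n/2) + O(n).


Reasoning: master theorem case 2 (merge-sort recurrence)
Complexity: O(n log n)

O(n log n)


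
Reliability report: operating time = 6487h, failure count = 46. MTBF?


Formula: MTBF = Total operating time / Number of failures
MTBF = 6487 / 46
MTBF = 141.02 hours

141.02 hours


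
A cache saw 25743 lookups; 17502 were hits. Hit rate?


Formula: hit rate = hits / (hits + misses) * 100
hit rate = 17502 / (17502 + 8241) * 100
hit rate = 17502 / 25743 * 100
hit rate = 67.99%

67.99%


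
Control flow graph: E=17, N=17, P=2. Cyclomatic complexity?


Formula: V(G) = E - N + 2P
V(G) = 17 - 17 + 2*2
V(G) = 0 + 4
V(G) = 4

4


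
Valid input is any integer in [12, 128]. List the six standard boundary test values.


Range: [12, 128]
Boundaries: just below min, min, min+1, max-1, max, just above max
Values: [11, 12, 13, 127, 128, 129]

[11, 12, 13, 127, 128, 129]


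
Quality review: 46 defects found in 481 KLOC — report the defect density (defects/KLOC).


Defect density = defects / KLOC
Defect density = 46 / 481
Defect density = 0.096 defects/KLOC

0.096 defects/KLOC


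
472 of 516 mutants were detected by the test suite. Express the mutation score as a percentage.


Mutation score = killed / total * 100
Mutation score = 472 / 516 * 100
Mutation score = 91.47%

91.47%


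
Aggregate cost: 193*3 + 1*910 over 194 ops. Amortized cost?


Formula: Amortized cost = Total cost / Operations
Total cost = (193 * 3) + (1 * 910)
Total cost = 579 + 910 = 1489
Amortized = 1489 / 194 = 7.6753

7.6753


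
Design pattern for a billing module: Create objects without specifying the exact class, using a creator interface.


This matches the Factory Method pattern

Factory Method


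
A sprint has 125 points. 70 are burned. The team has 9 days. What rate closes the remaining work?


Formula: Required rate = Remaining points / Days left
Remaining = 125 - 70 = 55 points
Required rate = 55 / 9 = 6.11 points/day

6.11 points/day


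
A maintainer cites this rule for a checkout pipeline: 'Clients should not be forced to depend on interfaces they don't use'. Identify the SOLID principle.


This describes the Interface Segregation Principle (ISP)

Interface Segregation Principle (ISP)


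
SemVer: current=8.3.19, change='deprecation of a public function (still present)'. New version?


Current: 8.3.19
Change category: 'deprecation of a public function (still present)' → minor bump
SemVer rule: minor bump → increment MINOR, reset PATCH to 0 (MAJOR unchanged)
New: 8.4.0

8.4.0


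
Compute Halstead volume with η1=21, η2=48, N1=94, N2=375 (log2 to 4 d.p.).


Formula: V = N * log2(η), where N = N1 + N2 and η = η1 + η2
η = 21 + 48 = 69
N = 94 + 375 = 469
log2(69) ≈ 6.1085
V = 469 * 6.1085 = 2864.89

2864.89


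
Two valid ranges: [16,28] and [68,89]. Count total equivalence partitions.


Valid ranges: [16,28] and [68,89]
Class 1: x < 16 — invalid
Class 2: 16 ≤ x ≤ 28 — valid
Class 3: 28 < x < 68 — invalid (gap between ranges)
Class 4: 68 ≤ x ≤ 89 — valid
Class 5: x > 89 — invalid
Total equivalence classes: 5

5 equivalence classes


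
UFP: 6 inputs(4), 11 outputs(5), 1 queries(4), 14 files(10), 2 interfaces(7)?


UFP = EI*4 + EO*5 + EQ*4 + ILF*10 + EIF*7
UFP = 6*4 + 11*5 + 1*4 + 14*10 + 2*7
UFP = 24 + 55 + 4 + 140 + 14
UFP = 237

237


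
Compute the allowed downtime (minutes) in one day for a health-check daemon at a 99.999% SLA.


Formula: allowed downtime = period * (100 - SLA) / 100
Period (day) = 1440 minutes
Unavailability fraction = (100 - 99.999) / 100
Allowed downtime = 1440 * (100 - 99.999) / 100
Allowed downtime = 0.0144 minutes

0.0144 minutes


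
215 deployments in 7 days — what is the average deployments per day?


Formula: deployments per day = releases / days
= 215 / 7
= 30.714 deploys/day
(equivalently, 215.0 deploys/week)

30.714 deploys/day


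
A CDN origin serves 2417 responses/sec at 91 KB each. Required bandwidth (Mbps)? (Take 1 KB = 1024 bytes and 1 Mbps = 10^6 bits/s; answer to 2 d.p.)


Formula: Mbps = payload_bytes * RPS * 8 / 1e6
Payload per request = 91 KB = 91 * 1024 = 93184 bytes
Total bytes/sec = 93184 * 2417 = 225225728
Total bits/sec = 225225728 * 8 = 1801805824
Mbps = 1801805824 / 1e6 = 1801.81

1801.81 Mbps


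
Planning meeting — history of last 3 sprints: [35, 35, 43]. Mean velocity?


Formula: Avg velocity = Total points / Number of sprints
Points: [35, 35, 43]
Sum = 35 + 35 + 43 = 113
Avg velocity = 113 / 3 = 37.67 points/sprint

37.67 points/sprint


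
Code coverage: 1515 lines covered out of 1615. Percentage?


Coverage = covered / total * 100
Coverage = 1515 / 1615 * 100
Coverage = 93.81%

93.81%


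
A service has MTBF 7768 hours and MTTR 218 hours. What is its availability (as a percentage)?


Availability = MTBF / (MTBF + MTTR)
Availability = 7768 / (7768 + 218)
Availability = 7768 / 7986
Availability = 97.2702%

97.2702%


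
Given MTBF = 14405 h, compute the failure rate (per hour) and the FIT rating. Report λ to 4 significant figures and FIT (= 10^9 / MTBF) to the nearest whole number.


Formula: λ = 1 / MTBF; FIT = λ × 1e9 = 1e9 / MTBF
λ = 1 / 14405 ≈ 6.942e-05 failures/hour
FIT = 1e9 / 14405 ≈ 69420 failures per 1e9 hours (nearest whole number)

λ = 6.942e-05 /h, FIT = 69420


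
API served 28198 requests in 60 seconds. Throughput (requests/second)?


Formula: throughput = requests / seconds
throughput = 28198 / 60
throughput = 469.97 requests/second

469.97 requests/second


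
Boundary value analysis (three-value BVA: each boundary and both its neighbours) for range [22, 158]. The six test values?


Range: [22, 158]
Boundaries: just below min, min, min+1, max-1, max, just above max
Values: [21, 22, 23, 157, 158, 159]

[21, 22, 23, 157, 158, 159]


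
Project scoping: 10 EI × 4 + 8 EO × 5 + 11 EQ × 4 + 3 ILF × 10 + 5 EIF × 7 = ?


UFP = EI*4 + EO*5 + EQ*4 + ILF*10 + EIF*7
UFP = 10*4 + 8*5 + 11*4 + 3*10 + 5*7
UFP = 40 + 40 + 44 + 30 + 35
UFP = 189

189


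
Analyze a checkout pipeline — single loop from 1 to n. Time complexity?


Reasoning: one pass through n items
Complexity: O(n)

O(n)


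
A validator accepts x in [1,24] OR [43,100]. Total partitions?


Valid ranges: [1,24] and [43,100]
Class 1: x < 1 — invalid
Class 2: 1 ≤ x ≤ 24 — valid
Class 3: 24 < x < 43 — invalid (gap between ranges)
Class 4: 43 ≤ x ≤ 100 — valid
Class 5: x > 100 — invalid
Total equivalence classes: 5

5 equivalence classes


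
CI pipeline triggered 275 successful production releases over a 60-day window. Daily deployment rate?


Formula: deployments per day = releases / days
= 275 / 60
= 4.583 deploys/day
(equivalently, 32.08 deploys/week)

4.583 deploys/day


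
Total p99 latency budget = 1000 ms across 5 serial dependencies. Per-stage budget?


Formula: per_stage = total_budget / stages
per_stage = 1000 / 5
per_stage = 200.0 ms

200.0 ms


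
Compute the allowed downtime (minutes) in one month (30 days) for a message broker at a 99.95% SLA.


Formula: allowed downtime = period * (100 - SLA) / 100
Period (month (30 days)) = 43200 minutes
Unavailability fraction = (100 - 99.95) / 100
Allowed downtime = 43200 * (100 - 99.95) / 100
Allowed downtime = 21.6 minutes

21.6 minutes


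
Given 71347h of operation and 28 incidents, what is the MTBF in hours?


Formula: MTBF = Total operating time / Number of failures
MTBF = 71347 / 28
MTBF = 2548.11 hours

2548.11 hours


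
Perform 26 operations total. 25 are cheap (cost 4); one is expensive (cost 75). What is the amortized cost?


Formula: Amortized cost = Total cost / Operations
Total cost = (25 * 4) + (1 * 75)
Total cost = 100 + 75 = 175
Amortized = 175 / 26 = 6.7308

6.7308


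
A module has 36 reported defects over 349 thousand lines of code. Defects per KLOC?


Defect density = defects / KLOC
Defect density = 36 / 349
Defect density = 0.103 defects/KLOC

0.103 defects/KLOC


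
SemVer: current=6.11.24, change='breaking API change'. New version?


Current: 6.11.24
Change category: 'breaking API change' → major bump
SemVer rule: major bump → increment MAJOR, reset MINOR and PATCH to 0
New: 7.0.0

7.0.0


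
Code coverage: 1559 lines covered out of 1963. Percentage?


Coverage = covered / total * 100
Coverage = 1559 / 1963 * 100
Coverage = 79.42%

79.42%


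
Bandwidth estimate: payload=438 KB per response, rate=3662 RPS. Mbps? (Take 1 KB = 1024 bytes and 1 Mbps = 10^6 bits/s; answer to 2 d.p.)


Formula: Mbps = payload_bytes * RPS * 8 / 1e6
Payload per request = 438 KB = 438 * 1024 = 448512 bytes
Total bytes/sec = 448512 * 3662 = 1642450944
Total bits/sec = 1642450944 * 8 = 13139607552
Mbps = 13139607552 / 1e6 = 13139.61

13139.61 Mbps


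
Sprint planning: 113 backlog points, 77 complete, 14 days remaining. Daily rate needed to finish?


Formula: Required rate = Remaining points / Days left
Remaining = 113 - 77 = 36 points
Required rate = 36 / 14 = 2.57 points/day

2.57 points/day


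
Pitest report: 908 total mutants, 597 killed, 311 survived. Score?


Mutation score = killed / total * 100
Mutation score = 597 / 908 * 100
Mutation score = 65.75%

65.75%


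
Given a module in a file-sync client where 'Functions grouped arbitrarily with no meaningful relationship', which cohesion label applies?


Reasoning: Worst: random grouping
Type: Coincidental cohesion

Coincidental cohesion


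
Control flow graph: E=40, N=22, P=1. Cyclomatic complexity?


Formula: V(G) = E - N + 2P
V(G) = 40 - 22 + 2*1
V(G) = 18 + 2
V(G) = 20

20


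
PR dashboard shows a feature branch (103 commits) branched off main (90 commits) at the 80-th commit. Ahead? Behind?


Common ancestor: commit #80
feature commits after divergence: 103 - 80 = 23
main commits after divergence: 90 - 80 = 10
feature is 23 commits ahead of main
main is 10 commits ahead of feature

feature ahead: 23, main ahead: 10


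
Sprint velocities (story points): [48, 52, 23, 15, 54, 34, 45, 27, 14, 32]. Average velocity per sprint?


Formula: Avg velocity = Total points / Number of sprints
Points: [48, 52, 23, 15, 54, 34, 45, 27, 14, 32]
Sum = 48 + 52 + 23 + 15 + 54 + 34 + 45 + 27 + 14 + 32 = 344
Avg velocity = 344 / 10 = 34.4 points/sprint

34.4 points/sprint


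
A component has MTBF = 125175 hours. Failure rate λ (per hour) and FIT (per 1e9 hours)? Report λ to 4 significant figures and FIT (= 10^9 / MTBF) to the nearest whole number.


Formula: λ = 1 / MTBF; FIT = λ × 1e9 = 1e9 / MTBF
λ = 1 / 125175 ≈ 7.989e-06 failures/hour
FIT = 1e9 / 125175 ≈ 7989 failures per 1e9 hours (nearest whole number)

λ = 7.989e-06 /h, FIT = 7989


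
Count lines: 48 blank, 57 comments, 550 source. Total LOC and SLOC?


Total LOC = blank + comment + code
Total LOC = 48 + 57 + 550 = 655
SLOC (source only) = code = 550

Total LOC: 655, SLOC: 550


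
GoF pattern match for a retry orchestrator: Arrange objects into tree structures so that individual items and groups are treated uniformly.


This matches the Composite pattern

Composite


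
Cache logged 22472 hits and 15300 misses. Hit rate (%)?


Formula: hit rate = hits / (hits + misses) * 100
hit rate = 22472 / (22472 + 15300) * 100
hit rate = 22472 / 37772 * 100
hit rate = 59.49%

59.49%


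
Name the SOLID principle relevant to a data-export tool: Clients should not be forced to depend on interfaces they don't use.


This describes the Interface Segregation Principle (ISP)

Interface Segregation Principle (ISP)


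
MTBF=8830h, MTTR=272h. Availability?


Availability = MTBF / (MTBF + MTTR)
Availability = 8830 / (8830 + 272)
Availability = 8830 / 9102
Availability = 97.0116%

97.0116%


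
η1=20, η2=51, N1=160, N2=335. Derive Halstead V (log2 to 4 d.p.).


Formula: V = N * log2(η), where N = N1 + N2 and η = η1 + η2
η = 20 + 51 = 71
N = 160 + 335 = 495
log2(71) ≈ 6.1497
V = 495 * 6.1497 = 3044.10

3044.10


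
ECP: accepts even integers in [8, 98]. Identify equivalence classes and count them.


Constraint: even integers in [8, 98]
Class 1: x < 8 — out-of-range invalid
Class 2: x in [8,98] but odd — wrong type invalid
Class 3: x in [8,98] and even — valid
Class 4: x > 98 — out-of-range invalid
Total equivalence classes: 4

4 equivalence classes


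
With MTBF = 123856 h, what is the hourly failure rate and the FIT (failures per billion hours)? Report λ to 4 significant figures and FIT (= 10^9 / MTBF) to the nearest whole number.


Formula: λ = 1 / MTBF; FIT = λ × 1e9 = 1e9 / MTBF
λ = 1 / 123856 ≈ 8.074e-06 failures/hour
FIT = 1e9 / 123856 ≈ 8074 failures per 1e9 hours (nearest whole number)

λ = 8.074e-06 /h, FIT = 8074


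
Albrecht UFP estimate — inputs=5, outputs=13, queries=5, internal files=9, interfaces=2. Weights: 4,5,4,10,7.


UFP = EI*4 + EO*5 + EQ*4 + ILF*10 + EIF*7
UFP = 5*4 + 13*5 + 5*4 + 9*10 + 2*7
UFP = 20 + 65 + 20 + 90 + 14
UFP = 209

209


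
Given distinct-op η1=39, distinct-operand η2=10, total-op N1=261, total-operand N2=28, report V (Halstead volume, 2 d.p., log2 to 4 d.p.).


Formula: V = N * log2(η), where N = N1 + N2 and η = η1 + η2
η = 39 + 10 = 49
N = 261 + 28 = 289
log2(49) ≈ 5.6147
V = 289 * 5.6147 = 1622.65

1622.65


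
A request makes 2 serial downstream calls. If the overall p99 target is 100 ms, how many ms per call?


Formula: per_stage = total_budget / stages
per_stage = 100 / 2
per_stage = 50.0 ms

50.0 ms


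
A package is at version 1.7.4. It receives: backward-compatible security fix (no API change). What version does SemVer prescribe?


Current: 1.7.4
Change category: 'backward-compatible security fix (no API change)' → patch bump
SemVer rule: patch bump → increment PATCH (MAJOR and MINOR unchanged)
New: 1.7.5

1.7.5


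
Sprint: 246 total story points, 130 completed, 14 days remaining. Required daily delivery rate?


Formula: Required rate = Remaining points / Days left
Remaining = 246 - 130 = 116 points
Required rate = 116 / 14 = 8.29 points/day

8.29 points/day


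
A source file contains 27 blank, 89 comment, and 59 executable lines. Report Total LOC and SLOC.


Total LOC = blank + comment + code
Total LOC = 27 + 89 + 59 = 175
SLOC (source only) = code = 59

Total LOC: 175, SLOC: 59


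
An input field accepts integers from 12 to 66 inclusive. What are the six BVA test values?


Range: [12, 66]
Boundaries: just below min, min, min+1, max-1, max, just above max
Values: [11, 12, 13, 65, 66, 67]

[11, 12, 13, 65, 66, 67]


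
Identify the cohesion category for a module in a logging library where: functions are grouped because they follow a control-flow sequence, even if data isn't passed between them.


Reasoning: Grouped by order of execution within a routine, not by data flow
Type: Procedural cohesion

Procedural cohesion


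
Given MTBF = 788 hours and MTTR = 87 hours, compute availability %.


Availability = MTBF / (MTBF + MTTR)
Availability = 788 / (788 + 87)
Availability = 788 / 875
Availability = 90.0571%

90.0571%


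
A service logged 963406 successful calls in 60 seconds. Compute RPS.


Formula: throughput = requests / seconds
throughput = 963406 / 60
throughput = 16056.77 requests/second

16056.77 requests/second


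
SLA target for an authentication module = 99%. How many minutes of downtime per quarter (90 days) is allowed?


Formula: allowed downtime = period * (100 - SLA) / 100
Period (quarter (90 days)) = 129600 minutes
Unavailability fraction = (100 - 99.0) / 100
Allowed downtime = 129600 * (100 - 99.0) / 100
Allowed downtime = 1296.0 minutes

1296.0 minutes


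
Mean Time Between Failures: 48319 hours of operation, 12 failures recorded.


Formula: MTBF = Total operating time / Number of failures
MTBF = 48319 / 12
MTBF = 4026.58 hours

4026.58 hours


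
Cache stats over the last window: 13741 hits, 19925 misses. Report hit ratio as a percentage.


Formula: hit rate = hits / (hits + misses) * 100
hit rate = 13741 / (13741 + 19925) * 100
hit rate = 13741 / 33666 * 100
hit rate = 40.82%

40.82%


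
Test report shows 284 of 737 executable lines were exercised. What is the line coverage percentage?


Coverage = covered / total * 100
Coverage = 284 / 737 * 100
Coverage = 38.53%

38.53%


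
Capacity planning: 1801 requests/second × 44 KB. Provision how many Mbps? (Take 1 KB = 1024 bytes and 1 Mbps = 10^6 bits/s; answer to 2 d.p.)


Formula: Mbps = payload_bytes * RPS * 8 / 1e6
Payload per request = 44 KB = 44 * 1024 = 45056 bytes
Total bytes/sec = 45056 * 1801 = 81145856
Total bits/sec = 81145856 * 8 = 649166848
Mbps = 649166848 / 1e6 = 649.17

649.17 Mbps


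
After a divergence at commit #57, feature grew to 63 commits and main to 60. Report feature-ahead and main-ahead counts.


Common ancestor: commit #57
feature commits after divergence: 63 - 57 = 6
main commits after divergence: 60 - 57 = 3
feature is 6 commits ahead of main
main is 3 commits ahead of feature

feature ahead: 6, main ahead: 3


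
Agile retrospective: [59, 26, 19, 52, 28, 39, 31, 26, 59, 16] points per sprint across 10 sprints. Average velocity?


Formula: Avg velocity = Total points / Number of sprints
Points: [59, 26, 19, 52, 28, 39, 31, 26, 59, 16]
Sum = 59 + 26 + 19 + 52 + 28 + 39 + 31 + 26 + 59 + 16 = 355
Avg velocity = 355 / 10 = 35.5 points/sprint

35.5 points/sprint


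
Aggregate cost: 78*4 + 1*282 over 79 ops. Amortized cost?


Formula: Amortized cost = Total cost / Operations
Total cost = (78 * 4) + (1 * 282)
Total cost = 312 + 282 = 594
Amortized = 594 / 79 = 7.519

7.519


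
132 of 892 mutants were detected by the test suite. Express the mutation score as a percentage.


Mutation score = killed / total * 100
Mutation score = 132 / 892 * 100
Mutation score = 14.8%

14.8%


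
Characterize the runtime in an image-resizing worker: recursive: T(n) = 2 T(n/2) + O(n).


Reasoning: master theorem case 2 (merge-sort recurrence)
Complexity: O(n log n)

O(n log n)


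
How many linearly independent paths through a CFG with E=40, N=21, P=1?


Formula: V(G) = E - N + 2P
V(G) = 40 - 21 + 2*1
V(G) = 19 + 2
V(G) = 21

21


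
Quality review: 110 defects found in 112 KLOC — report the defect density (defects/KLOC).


Defect density = defects / KLOC
Defect density = 110 / 112
Defect density = 0.982 defects/KLOC

0.982 defects/KLOC


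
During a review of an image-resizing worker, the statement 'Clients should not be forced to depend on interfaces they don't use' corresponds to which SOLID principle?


This describes the Interface Segregation Principle (ISP)

Interface Segregation Principle (ISP)
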